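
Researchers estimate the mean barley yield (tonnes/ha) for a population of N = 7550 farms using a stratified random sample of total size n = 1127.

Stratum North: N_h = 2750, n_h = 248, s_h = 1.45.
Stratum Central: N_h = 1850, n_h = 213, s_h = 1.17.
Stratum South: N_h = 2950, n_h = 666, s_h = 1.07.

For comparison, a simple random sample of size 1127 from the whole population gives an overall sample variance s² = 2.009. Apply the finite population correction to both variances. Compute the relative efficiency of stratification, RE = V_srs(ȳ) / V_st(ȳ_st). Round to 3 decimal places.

V̂(ȳ_st) = Σ W_h² (1 − n_h/N_h) s_h²/n_h, with W_h = N_h/N and N = 7550:
  stratum North: (2750/7550)²·(1 − 248/2750)·1.45²/248 = 0.00102332
  stratum Central: (1850/7550)²·(1 − 213/1850)·1.17²/213 = 0.000341443
  stratum South: (2950/7550)²·(1 − 666/2950)·1.07²/666 = 0.000203197
V_st = 0.00156796
V_srs = (1 − 1127/7550)·2.009/1127 = 0.00151652
Relative efficiency = V_srs / V_st = 0.00151652/0.00156796 = 0.9672

RE ≈ 0.967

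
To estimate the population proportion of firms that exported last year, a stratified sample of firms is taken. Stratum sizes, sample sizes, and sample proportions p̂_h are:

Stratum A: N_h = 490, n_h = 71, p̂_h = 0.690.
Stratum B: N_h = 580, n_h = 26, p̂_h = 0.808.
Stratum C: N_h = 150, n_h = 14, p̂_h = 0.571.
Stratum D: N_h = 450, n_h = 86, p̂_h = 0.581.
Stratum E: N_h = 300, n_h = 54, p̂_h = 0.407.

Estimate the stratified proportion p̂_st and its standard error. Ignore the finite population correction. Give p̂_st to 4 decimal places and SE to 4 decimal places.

N = 1970; stratum weights W_h = N_h/N.
p̂_st = Σ W_h p̂_h = (490·0.690 + 580·0.808 + 150·0.571 + 450·0.581 + 300·0.407)/1970 = 0.64769
V̂(p̂_st) = Σ W_h² p̂_h(1−p̂_h)/(n_h−1):
  stratum A: (490/1970)²·0.690·0.310/70 = 0.000189048
  stratum B: (580/1970)²·0.808·0.192/25 = 0.000537893
  stratum C: (150/1970)²·0.571·0.429/13 = 0.000109245
  stratum D: (450/1970)²·0.581·0.419/85 = 0.000149439
  stratum E: (300/1970)²·0.407·0.593/53 = 0.000105605
V̂(p̂_st) = 0.00109123; SE = √V̂ = 0.0330338

p̂_st ≈ 0.6477, SE ≈ 0.0330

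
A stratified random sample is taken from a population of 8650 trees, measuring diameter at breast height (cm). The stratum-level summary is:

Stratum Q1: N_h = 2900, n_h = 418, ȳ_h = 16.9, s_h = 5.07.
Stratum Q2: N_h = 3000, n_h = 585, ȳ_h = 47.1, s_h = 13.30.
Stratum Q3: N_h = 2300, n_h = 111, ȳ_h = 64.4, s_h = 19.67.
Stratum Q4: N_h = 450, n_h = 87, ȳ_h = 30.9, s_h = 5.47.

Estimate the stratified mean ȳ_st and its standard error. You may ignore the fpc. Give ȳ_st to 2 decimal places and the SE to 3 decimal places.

ȳ_st ≈ 40.73, SE ≈ 0.539

ȳ_st = Σ W_h ȳ_h = (2900·16.9 + 3000·47.1 + 2300·64.4 + 450·30.9)/8650 = 40.73237
V̂(ȳ_st) = Σ W_h² s_h²/n_h, with W_h = N_h/N and N = 8650:
  stratum Q1: (2900/8650)²·5.07²/418 = 0.006912
  stratum Q2: (3000/8650)²·13.30²/585 = 0.0363712
  stratum Q3: (2300/8650)²·19.67²/111 = 0.246439
  stratum Q4: (450/8650)²·5.47²/87 = 0.000930783
V̂(ȳ_st) = 0.290653
SE(ȳ_st) = √0.290653 = 0.539122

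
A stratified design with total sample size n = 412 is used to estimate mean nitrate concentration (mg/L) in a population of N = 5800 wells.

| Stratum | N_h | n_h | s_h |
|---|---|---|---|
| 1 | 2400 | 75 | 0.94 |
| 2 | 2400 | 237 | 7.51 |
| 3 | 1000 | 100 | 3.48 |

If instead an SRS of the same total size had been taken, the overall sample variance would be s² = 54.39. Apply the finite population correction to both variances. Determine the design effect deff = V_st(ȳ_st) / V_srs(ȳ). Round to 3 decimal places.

deff ≈ 0.342

V̂(ȳ_st) = Σ W_h² (1 − n_h/N_h) s_h²/n_h, with W_h = N_h/N and N = 5800:
  stratum 1: (2400/5800)²·(1 − 75/2400)·0.94²/75 = 0.00195422
  stratum 2: (2400/5800)²·(1 − 237/2400)·7.51²/237 = 0.0367234
  stratum 3: (1000/5800)²·(1 − 100/1000)·3.48²/100 = 0.00324
V_st = 0.0419177
V_srs = (1 − 412/5800)·54.39/412 = 0.122637
deff = V_st / V_srs = 0.0419177/0.122637 = 0.3418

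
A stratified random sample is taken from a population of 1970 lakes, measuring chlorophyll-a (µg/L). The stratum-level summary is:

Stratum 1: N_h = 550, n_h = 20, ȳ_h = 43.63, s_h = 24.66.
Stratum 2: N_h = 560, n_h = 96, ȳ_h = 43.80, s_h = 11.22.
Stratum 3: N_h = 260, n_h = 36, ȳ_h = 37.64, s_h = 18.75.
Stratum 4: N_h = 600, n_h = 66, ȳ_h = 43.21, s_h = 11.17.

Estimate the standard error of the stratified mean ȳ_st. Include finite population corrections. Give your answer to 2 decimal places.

SE(ȳ_st) ≈ 1.64

V̂(ȳ_st) = Σ W_h² (1 − n_h/N_h) s_h²/n_h, with W_h = N_h/N and N = 1970:
  stratum 1: (550/1970)²·(1 − 20/550)·24.66²/20 = 2.28382
  stratum 2: (560/1970)²·(1 − 96/560)·11.22²/96 = 0.0877987
  stratum 3: (260/1970)²·(1 − 36/260)·18.75²/36 = 0.146551
  stratum 4: (600/1970)²·(1 − 66/600)·11.17²/66 = 0.156071
V̂(ȳ_st) = 2.67424
SE(ȳ_st) = √2.67424 = 1.63531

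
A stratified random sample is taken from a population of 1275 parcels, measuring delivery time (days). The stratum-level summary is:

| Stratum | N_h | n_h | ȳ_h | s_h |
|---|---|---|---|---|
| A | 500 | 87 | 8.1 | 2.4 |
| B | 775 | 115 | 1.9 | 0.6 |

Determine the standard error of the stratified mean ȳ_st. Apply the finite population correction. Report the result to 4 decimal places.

V̂(ȳ_st) = Σ W_h² (1 − n_h/N_h) s_h²/n_h, with W_h = N_h/N and N = 1275:
  stratum A: (500/1275)²·(1 − 87/500)·2.4²/87 = 0.00841013
  stratum B: (775/1275)²·(1 − 115/775)·0.6²/115 = 0.000984986
V̂(ȳ_st) = 0.00939512
SE(ȳ_st) = √0.00939512 = 0.0969284

SE(ȳ_st) ≈ 0.0969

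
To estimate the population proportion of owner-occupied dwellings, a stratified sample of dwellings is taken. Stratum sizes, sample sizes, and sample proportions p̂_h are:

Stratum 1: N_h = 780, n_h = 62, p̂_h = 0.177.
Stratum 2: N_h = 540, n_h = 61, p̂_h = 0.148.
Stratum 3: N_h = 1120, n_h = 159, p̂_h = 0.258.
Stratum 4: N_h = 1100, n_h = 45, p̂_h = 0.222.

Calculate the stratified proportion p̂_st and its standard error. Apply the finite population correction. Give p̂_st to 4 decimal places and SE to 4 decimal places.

p̂_st ≈ 0.2122, SE ≈ 0.0249

N = 3540; stratum weights W_h = N_h/N.
p̂_st = Σ W_h p̂_h = (780·0.177 + 540·0.148 + 1120·0.258 + 1100·0.222)/3540 = 0.21219
V̂(p̂_st) = Σ W_h² (1 − n_h/N_h) p̂_h(1−p̂_h)/(n_h−1):
  stratum 1: (780/3540)²·(1 − 62/780)·0.177·0.823/61 = 0.000106722
  stratum 2: (540/3540)²·(1 − 61/540)·0.148·0.852/60 = 4.33783e-05
  stratum 3: (1120/3540)²·(1 − 159/1120)·0.258·0.742/158 = 0.000104064
  stratum 4: (1100/3540)²·(1 − 45/1100)·0.222·0.778/44 = 0.000363512
V̂(p̂_st) = 0.000617677; SE = √V̂ = 0.0248531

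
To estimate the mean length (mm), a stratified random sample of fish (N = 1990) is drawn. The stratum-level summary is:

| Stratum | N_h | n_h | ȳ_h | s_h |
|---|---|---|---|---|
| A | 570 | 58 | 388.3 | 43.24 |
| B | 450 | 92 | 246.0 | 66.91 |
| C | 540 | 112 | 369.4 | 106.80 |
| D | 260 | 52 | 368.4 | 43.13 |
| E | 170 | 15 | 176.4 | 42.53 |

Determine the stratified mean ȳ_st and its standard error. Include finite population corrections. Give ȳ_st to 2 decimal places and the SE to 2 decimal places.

ȳ_st ≈ 330.29, SE ≈ 3.40

ȳ_st = Σ W_h ȳ_h = (570·388.3 + 450·246.0 + 540·369.4 + 260·368.4 + 170·176.4)/1990 = 330.29095
V̂(ȳ_st) = Σ W_h² (1 − n_h/N_h) s_h²/n_h, with W_h = N_h/N and N = 1990:
  stratum A: (570/1990)²·(1 − 58/570)·43.24²/58 = 2.37565
  stratum B: (450/1990)²·(1 − 92/450)·66.91²/92 = 1.97963
  stratum C: (540/1990)²·(1 − 112/540)·106.80²/112 = 5.94369
  stratum D: (260/1990)²·(1 − 52/260)·43.13²/52 = 0.488524
  stratum E: (170/1990)²·(1 − 15/170)·42.53²/15 = 0.802369
V̂(ȳ_st) = 11.5899
SE(ȳ_st) = √11.5899 = 3.40439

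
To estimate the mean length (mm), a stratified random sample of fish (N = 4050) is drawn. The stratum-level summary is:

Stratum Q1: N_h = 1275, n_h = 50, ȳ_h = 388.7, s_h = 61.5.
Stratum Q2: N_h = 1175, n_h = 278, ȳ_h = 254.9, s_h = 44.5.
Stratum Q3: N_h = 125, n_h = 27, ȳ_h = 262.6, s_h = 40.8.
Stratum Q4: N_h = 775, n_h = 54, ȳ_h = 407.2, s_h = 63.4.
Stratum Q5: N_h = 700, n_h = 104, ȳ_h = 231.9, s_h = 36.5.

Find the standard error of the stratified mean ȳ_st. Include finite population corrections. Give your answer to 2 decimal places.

V̂(ȳ_st) = Σ W_h² (1 − n_h/N_h) s_h²/n_h, with W_h = N_h/N and N = 4050:
  stratum Q1: (1275/4050)²·(1 − 50/1275)·61.5²/50 = 7.20305
  stratum Q2: (1175/4050)²·(1 − 278/1175)·44.5²/278 = 0.457715
  stratum Q3: (125/4050)²·(1 − 27/125)·40.8²/27 = 0.046045
  stratum Q4: (775/4050)²·(1 − 54/775)·63.4²/54 = 2.53578
  stratum Q5: (700/4050)²·(1 − 104/700)·36.5²/104 = 0.325827
V̂(ȳ_st) = 10.5684
SE(ȳ_st) = √10.5684 = 3.25091

SE(ȳ_st) ≈ 3.25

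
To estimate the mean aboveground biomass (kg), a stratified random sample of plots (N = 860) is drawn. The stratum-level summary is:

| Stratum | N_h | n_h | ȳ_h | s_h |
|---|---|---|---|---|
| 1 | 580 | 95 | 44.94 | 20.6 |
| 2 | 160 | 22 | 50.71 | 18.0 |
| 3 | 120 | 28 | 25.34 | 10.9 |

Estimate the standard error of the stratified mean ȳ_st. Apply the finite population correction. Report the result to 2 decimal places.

V̂(ȳ_st) = Σ W_h² (1 − n_h/N_h) s_h²/n_h, with W_h = N_h/N and N = 860:
  stratum 1: (580/860)²·(1 − 95/580)·20.6²/95 = 1.69896
  stratum 2: (160/860)²·(1 − 22/160)·18.0²/22 = 0.439668
  stratum 3: (120/860)²·(1 − 28/120)·10.9²/28 = 0.0633384
V̂(ȳ_st) = 2.20197
SE(ȳ_st) = √2.20197 = 1.4839

SE(ȳ_st) ≈ 1.48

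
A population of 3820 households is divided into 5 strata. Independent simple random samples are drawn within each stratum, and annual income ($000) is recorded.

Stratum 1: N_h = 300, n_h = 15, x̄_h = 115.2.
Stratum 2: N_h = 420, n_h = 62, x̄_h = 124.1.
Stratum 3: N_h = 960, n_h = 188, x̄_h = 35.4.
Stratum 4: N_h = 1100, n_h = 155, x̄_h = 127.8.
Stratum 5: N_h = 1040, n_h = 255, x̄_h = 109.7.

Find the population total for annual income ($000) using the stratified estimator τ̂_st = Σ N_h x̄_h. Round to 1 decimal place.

τ̂_st ≈ 375334.0

τ̂_st = Σ N_h x̄_h = 300·115.2 + 420·124.1 + 960·35.4 + 1100·127.8 + 1040·109.7 = 375334.0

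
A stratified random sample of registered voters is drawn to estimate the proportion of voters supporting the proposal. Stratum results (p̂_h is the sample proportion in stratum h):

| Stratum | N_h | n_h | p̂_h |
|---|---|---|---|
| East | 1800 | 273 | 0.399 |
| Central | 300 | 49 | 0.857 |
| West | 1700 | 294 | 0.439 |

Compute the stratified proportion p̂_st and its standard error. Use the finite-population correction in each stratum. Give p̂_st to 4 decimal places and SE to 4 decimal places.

N = 3800; stratum weights W_h = N_h/N.
p̂_st = Σ W_h p̂_h = (1800·0.399 + 300·0.857 + 1700·0.439)/3800 = 0.45305
V̂(p̂_st) = Σ W_h² (1 − n_h/N_h) p̂_h(1−p̂_h)/(n_h−1):
  stratum East: (1800/3800)²·(1 − 273/1800)·0.399·0.601/272 = 0.000167812
  stratum Central: (300/3800)²·(1 − 49/300)·0.857·0.143/48 = 1.33138e-05
  stratum West: (1700/3800)²·(1 − 294/1700)·0.439·0.561/293 = 0.000139132
V̂(p̂_st) = 0.000320258; SE = √V̂ = 0.0178957

p̂_st ≈ 0.4531, SE ≈ 0.0179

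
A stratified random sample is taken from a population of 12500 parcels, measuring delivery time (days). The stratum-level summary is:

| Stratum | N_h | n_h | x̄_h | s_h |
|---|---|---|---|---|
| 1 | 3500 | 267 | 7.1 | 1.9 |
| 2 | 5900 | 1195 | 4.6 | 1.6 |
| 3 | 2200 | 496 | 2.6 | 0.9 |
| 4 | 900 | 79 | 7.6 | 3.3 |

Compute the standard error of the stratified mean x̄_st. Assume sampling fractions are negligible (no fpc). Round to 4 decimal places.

SE(x̄_st) ≈ 0.0480

V̂(x̄_st) = Σ W_h² s_h²/n_h, with W_h = N_h/N and N = 12500:
  stratum 1: (3500/12500)²·1.9²/267 = 0.00106001
  stratum 2: (5900/12500)²·1.6²/1195 = 0.000477261
  stratum 3: (2200/12500)²·0.9²/496 = 5.05858e-05
  stratum 4: (900/12500)²·3.3²/79 = 0.000714605
V̂(x̄_st) = 0.00230247
SE(x̄_st) = √0.00230247 = 0.047984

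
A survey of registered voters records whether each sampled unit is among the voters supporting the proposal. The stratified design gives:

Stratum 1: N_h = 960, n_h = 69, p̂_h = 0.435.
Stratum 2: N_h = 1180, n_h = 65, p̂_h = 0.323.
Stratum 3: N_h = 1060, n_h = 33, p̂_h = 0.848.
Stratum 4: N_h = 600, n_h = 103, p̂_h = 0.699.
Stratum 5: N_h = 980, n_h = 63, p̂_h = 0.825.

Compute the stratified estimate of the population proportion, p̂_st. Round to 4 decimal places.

p̂_st ≈ 0.6120

N = 4780; stratum weights W_h = N_h/N.
p̂_st = Σ W_h p̂_h = (960·0.435 + 1180·0.323 + 1060·0.848 + 600·0.699 + 980·0.825)/4780 = 0.61203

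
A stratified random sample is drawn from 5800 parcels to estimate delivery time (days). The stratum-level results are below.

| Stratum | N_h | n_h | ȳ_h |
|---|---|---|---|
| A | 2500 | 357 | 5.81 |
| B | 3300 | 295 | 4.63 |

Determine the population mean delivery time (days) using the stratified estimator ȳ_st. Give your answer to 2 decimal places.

ȳ_st ≈ 5.14

N = Σ N_h = 5800. Stratum weights W_h = N_h/N.
ȳ_st = (2500·5.81 + 3300·4.63) / 5800 = 5.1386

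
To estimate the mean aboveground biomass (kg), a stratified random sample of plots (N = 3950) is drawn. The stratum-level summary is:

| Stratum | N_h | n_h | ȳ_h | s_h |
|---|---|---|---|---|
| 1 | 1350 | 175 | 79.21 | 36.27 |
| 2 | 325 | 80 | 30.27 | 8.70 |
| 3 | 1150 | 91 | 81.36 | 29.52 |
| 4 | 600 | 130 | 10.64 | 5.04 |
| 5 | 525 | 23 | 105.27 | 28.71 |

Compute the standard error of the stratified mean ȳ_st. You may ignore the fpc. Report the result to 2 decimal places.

SE(ȳ_st) ≈ 1.53

V̂(ȳ_st) = Σ W_h² s_h²/n_h, with W_h = N_h/N and N = 3950:
  stratum 1: (1350/3950)²·36.27²/175 = 0.878073
  stratum 2: (325/3950)²·8.70²/80 = 0.00640503
  stratum 3: (1150/3950)²·29.52²/91 = 0.811695
  stratum 4: (600/3950)²·5.04²/130 = 0.00450844
  stratum 5: (525/3950)²·28.71²/23 = 0.633086
V̂(ȳ_st) = 2.33377
SE(ȳ_st) = √2.33377 = 1.52767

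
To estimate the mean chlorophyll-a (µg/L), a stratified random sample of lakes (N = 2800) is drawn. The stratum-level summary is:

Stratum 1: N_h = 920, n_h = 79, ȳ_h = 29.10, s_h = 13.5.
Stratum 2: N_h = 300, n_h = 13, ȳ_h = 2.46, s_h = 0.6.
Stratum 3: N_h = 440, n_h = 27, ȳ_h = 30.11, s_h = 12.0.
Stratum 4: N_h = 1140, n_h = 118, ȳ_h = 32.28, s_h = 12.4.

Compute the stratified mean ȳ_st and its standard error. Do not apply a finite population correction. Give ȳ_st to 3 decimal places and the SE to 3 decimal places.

ȳ_st = Σ W_h ȳ_h = (920·29.10 + 300·2.46 + 440·30.11 + 1140·32.28)/2800 = 27.69914
V̂(ȳ_st) = Σ W_h² s_h²/n_h, with W_h = N_h/N and N = 2800:
  stratum 1: (920/2800)²·13.5²/79 = 0.249058
  stratum 2: (300/2800)²·0.6²/13 = 0.000317896
  stratum 3: (440/2800)²·12.0²/27 = 0.131701
  stratum 4: (1140/2800)²·12.4²/118 = 0.216001
V̂(ȳ_st) = 0.597077
SE(ȳ_st) = √0.597077 = 0.772708

ȳ_st ≈ 27.699, SE ≈ 0.773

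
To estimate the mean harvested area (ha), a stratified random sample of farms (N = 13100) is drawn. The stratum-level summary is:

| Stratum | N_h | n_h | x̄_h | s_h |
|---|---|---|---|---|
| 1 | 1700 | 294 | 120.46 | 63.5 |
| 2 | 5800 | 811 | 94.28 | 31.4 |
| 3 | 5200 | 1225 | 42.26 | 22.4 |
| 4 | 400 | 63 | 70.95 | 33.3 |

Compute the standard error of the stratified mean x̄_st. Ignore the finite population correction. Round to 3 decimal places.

V̂(x̄_st) = Σ W_h² s_h²/n_h, with W_h = N_h/N and N = 13100:
  stratum 1: (1700/13100)²·63.5²/294 = 0.23097
  stratum 2: (5800/13100)²·31.4²/811 = 0.238315
  stratum 3: (5200/13100)²·22.4²/1225 = 0.0645393
  stratum 4: (400/13100)²·33.3²/63 = 0.0164106
V̂(x̄_st) = 0.550235
SE(x̄_st) = √0.550235 = 0.741778

SE(x̄_st) ≈ 0.742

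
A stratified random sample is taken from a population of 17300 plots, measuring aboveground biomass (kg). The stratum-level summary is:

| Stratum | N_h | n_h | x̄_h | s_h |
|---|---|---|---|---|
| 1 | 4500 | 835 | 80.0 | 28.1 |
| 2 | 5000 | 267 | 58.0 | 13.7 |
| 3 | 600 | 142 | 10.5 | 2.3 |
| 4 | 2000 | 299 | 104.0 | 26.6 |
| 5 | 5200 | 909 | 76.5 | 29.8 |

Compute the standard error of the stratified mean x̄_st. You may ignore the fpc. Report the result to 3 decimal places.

SE(x̄_st) ≈ 0.493

V̂(x̄_st) = Σ W_h² s_h²/n_h, with W_h = N_h/N and N = 17300:
  stratum 1: (4500/17300)²·28.1²/835 = 0.0639822
  stratum 2: (5000/17300)²·13.7²/267 = 0.0587189
  stratum 3: (600/17300)²·2.3²/142 = 4.48103e-05
  stratum 4: (2000/17300)²·26.6²/299 = 0.0316271
  stratum 5: (5200/17300)²·29.8²/909 = 0.0882639
V̂(x̄_st) = 0.242637
SE(x̄_st) = √0.242637 = 0.492582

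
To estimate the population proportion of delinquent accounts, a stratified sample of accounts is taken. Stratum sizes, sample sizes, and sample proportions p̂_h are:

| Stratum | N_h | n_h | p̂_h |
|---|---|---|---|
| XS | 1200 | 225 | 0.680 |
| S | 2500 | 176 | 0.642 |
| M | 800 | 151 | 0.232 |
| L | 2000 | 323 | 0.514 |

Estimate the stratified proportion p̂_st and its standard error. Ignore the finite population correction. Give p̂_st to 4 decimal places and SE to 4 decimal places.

p̂_st ≈ 0.5592, SE ≈ 0.0179

N = 6500; stratum weights W_h = N_h/N.
p̂_st = Σ W_h p̂_h = (1200·0.680 + 2500·0.642 + 800·0.232 + 2000·0.514)/6500 = 0.55917
V̂(p̂_st) = Σ W_h² p̂_h(1−p̂_h)/(n_h−1):
  stratum XS: (1200/6500)²·0.680·0.320/224 = 3.3109e-05
  stratum S: (2500/6500)²·0.642·0.358/175 = 0.000194282
  stratum M: (800/6500)²·0.232·0.768/150 = 1.79933e-05
  stratum L: (2000/6500)²·0.514·0.486/322 = 7.34475e-05
V̂(p̂_st) = 0.000318832; SE = √V̂ = 0.0178559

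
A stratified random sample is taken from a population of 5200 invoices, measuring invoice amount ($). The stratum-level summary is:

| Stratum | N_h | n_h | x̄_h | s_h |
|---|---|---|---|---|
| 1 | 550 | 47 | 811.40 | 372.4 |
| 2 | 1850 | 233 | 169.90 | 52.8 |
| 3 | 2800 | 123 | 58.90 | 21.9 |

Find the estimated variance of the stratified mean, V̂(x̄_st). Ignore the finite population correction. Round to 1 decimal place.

V̂(x̄_st) ≈ 35.7

V̂(x̄_st) = Σ W_h² s_h²/n_h, with W_h = N_h/N and N = 5200:
  stratum 1: (550/5200)²·372.4²/47 = 33.0096
  stratum 2: (1850/5200)²·52.8²/233 = 1.51443
  stratum 3: (2800/5200)²·21.9²/123 = 1.13056
V̂(x̄_st) = 35.6546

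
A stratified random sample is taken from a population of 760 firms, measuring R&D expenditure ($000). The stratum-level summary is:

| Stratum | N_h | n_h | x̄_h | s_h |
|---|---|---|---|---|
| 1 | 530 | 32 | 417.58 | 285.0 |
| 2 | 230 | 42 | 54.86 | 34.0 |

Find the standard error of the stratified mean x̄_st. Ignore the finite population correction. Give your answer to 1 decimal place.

SE(x̄_st) ≈ 35.2

V̂(x̄_st) = Σ W_h² s_h²/n_h, with W_h = N_h/N and N = 760:
  stratum 1: (530/760)²·285.0²/32 = 1234.42
  stratum 2: (230/760)²·34.0²/42 = 2.52079
V̂(x̄_st) = 1236.94
SE(x̄_st) = √1236.94 = 35.1702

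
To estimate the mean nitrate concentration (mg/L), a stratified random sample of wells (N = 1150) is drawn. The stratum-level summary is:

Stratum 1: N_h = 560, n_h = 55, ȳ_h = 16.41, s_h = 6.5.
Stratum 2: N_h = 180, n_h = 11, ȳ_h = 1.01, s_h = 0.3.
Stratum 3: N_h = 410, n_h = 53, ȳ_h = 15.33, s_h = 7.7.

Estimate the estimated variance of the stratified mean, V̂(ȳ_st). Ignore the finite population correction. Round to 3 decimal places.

V̂(ȳ_st) ≈ 0.325

V̂(ȳ_st) = Σ W_h² s_h²/n_h, with W_h = N_h/N and N = 1150:
  stratum 1: (560/1150)²·6.5²/55 = 0.182156
  stratum 2: (180/1150)²·0.3²/11 = 0.000200447
  stratum 3: (410/1150)²·7.7²/53 = 0.142193
V̂(ȳ_st) = 0.32455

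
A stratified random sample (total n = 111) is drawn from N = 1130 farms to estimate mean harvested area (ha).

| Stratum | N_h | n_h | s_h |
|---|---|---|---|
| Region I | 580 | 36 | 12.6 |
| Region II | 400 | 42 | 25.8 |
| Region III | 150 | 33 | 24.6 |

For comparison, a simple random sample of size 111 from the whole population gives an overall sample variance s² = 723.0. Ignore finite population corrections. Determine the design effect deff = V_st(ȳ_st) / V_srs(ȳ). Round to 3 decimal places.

V̂(ȳ_st) = Σ W_h² s_h²/n_h, with W_h = N_h/N and N = 1130:
  stratum Region I: (580/1130)²·12.6²/36 = 1.16182
  stratum Region II: (400/1130)²·25.8²/42 = 1.98588
  stratum Region III: (150/1130)²·24.6²/33 = 0.323133
V_st = 3.47083
V_srs = s²/n = 723.0/111 = 6.51351
deff = V_st / V_srs = 3.47083/6.51351 = 0.5329

deff ≈ 0.533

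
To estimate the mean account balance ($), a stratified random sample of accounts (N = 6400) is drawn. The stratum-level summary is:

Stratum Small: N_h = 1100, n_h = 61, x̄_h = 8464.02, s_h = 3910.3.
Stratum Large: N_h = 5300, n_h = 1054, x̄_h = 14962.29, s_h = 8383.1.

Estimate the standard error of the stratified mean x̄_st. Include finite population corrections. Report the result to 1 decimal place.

V̂(x̄_st) = Σ W_h² (1 − n_h/N_h) s_h²/n_h, with W_h = N_h/N and N = 6400:
  stratum Small: (1100/6400)²·(1 − 61/1100)·3910.3²/61 = 6994.21
  stratum Large: (5300/6400)²·(1 − 1054/5300)·8383.1²/1054 = 36632.3
V̂(x̄_st) = 43626.5
SE(x̄_st) = √43626.5 = 208.87

SE(x̄_st) ≈ 208.9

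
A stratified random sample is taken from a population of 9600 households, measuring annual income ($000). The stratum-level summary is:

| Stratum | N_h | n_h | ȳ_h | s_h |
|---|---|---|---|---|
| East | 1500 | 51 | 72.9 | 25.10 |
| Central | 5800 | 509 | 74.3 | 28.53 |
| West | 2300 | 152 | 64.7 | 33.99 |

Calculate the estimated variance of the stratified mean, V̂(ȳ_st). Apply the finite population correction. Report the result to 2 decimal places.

V̂(ȳ_st) = Σ W_h² (1 − n_h/N_h) s_h²/n_h, with W_h = N_h/N and N = 9600:
  stratum East: (1500/9600)²·(1 − 51/1500)·25.10²/51 = 0.291336
  stratum Central: (5800/9600)²·(1 − 509/5800)·28.53²/509 = 0.532487
  stratum West: (2300/9600)²·(1 − 152/2300)·33.99²/152 = 0.407454
V̂(ȳ_st) = 1.23128

V̂(ȳ_st) ≈ 1.23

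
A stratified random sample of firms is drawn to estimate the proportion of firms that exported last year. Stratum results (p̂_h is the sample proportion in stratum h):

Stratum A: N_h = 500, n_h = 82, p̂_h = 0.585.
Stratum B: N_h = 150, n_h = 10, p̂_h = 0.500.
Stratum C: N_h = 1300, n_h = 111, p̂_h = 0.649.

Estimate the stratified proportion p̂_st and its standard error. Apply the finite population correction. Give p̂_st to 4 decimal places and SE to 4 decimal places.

N = 1950; stratum weights W_h = N_h/N.
p̂_st = Σ W_h p̂_h = (500·0.585 + 150·0.500 + 1300·0.649)/1950 = 0.62113
V̂(p̂_st) = Σ W_h² (1 − n_h/N_h) p̂_h(1−p̂_h)/(n_h−1):
  stratum A: (500/1950)²·(1 − 82/500)·0.585·0.415/81 = 0.000164739
  stratum B: (150/1950)²·(1 − 10/150)·0.500·0.500/9 = 0.000153408
  stratum C: (1300/1950)²·(1 − 111/1300)·0.649·0.351/110 = 0.000841812
V̂(p̂_st) = 0.00115996; SE = √V̂ = 0.0340582

p̂_st ≈ 0.6211, SE ≈ 0.0341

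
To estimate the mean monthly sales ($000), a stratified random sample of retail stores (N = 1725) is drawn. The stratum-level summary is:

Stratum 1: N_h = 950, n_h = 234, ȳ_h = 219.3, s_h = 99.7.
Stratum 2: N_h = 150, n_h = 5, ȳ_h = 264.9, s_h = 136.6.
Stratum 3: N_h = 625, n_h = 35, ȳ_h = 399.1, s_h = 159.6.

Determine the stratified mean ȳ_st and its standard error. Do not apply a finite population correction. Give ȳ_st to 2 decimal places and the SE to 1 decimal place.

ȳ_st = Σ W_h ȳ_h = (950·219.3 + 150·264.9 + 625·399.1)/1725 = 288.41014
V̂(ȳ_st) = Σ W_h² s_h²/n_h, with W_h = N_h/N and N = 1725:
  stratum 1: (950/1725)²·99.7²/234 = 12.8838
  stratum 2: (150/1725)²·136.6²/5 = 28.2186
  stratum 3: (625/1725)²·159.6²/35 = 95.5388
V̂(ȳ_st) = 136.641
SE(ȳ_st) = √136.641 = 11.6894

ȳ_st ≈ 288.41, SE ≈ 11.7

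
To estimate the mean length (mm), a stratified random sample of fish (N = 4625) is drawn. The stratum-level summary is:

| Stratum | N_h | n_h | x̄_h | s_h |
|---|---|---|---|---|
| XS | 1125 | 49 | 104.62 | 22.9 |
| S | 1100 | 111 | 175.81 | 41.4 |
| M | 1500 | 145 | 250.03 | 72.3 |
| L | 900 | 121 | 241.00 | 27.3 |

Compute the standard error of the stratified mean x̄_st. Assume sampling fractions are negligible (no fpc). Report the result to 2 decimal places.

SE(x̄_st) ≈ 2.35

V̂(x̄_st) = Σ W_h² s_h²/n_h, with W_h = N_h/N and N = 4625:
  stratum XS: (1125/4625)²·22.9²/49 = 0.633223
  stratum S: (1100/4625)²·41.4²/111 = 0.873453
  stratum M: (1500/4625)²·72.3²/145 = 3.79199
  stratum L: (900/4625)²·27.3²/121 = 0.233239
V̂(x̄_st) = 5.53191
SE(x̄_st) = √5.53191 = 2.352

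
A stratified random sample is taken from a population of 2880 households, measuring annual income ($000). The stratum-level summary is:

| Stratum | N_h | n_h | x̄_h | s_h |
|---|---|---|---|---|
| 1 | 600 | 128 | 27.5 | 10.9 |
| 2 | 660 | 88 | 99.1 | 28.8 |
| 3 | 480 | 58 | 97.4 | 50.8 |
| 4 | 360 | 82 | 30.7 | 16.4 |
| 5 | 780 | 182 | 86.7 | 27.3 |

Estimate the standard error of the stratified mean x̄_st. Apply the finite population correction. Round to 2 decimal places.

SE(x̄_st) ≈ 1.35

V̂(x̄_st) = Σ W_h² (1 − n_h/N_h) s_h²/n_h, with W_h = N_h/N and N = 2880:
  stratum 1: (600/2880)²·(1 − 128/600)·10.9²/128 = 0.0316921
  stratum 2: (660/2880)²·(1 − 88/660)·28.8²/88 = 0.429
  stratum 3: (480/2880)²·(1 − 58/480)·50.8²/58 = 1.0866
  stratum 4: (360/2880)²·(1 − 82/360)·16.4²/82 = 0.0395764
  stratum 5: (780/2880)²·(1 − 182/780)·27.3²/182 = 0.230285
V̂(x̄_st) = 1.81715
SE(x̄_st) = √1.81715 = 1.34802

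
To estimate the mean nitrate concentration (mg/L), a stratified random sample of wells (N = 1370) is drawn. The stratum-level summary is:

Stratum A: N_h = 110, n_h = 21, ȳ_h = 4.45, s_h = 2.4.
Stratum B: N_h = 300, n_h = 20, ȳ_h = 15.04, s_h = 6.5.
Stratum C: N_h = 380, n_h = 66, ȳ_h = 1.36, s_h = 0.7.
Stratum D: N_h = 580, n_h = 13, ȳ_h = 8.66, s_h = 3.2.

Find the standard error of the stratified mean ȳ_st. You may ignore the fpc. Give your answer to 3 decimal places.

V̂(ȳ_st) = Σ W_h² s_h²/n_h, with W_h = N_h/N and N = 1370:
  stratum A: (110/1370)²·2.4²/21 = 0.00176827
  stratum B: (300/1370)²·6.5²/20 = 0.101297
  stratum C: (380/1370)²·0.7²/66 = 0.000571187
  stratum D: (580/1370)²·3.2²/13 = 0.141179
V̂(ȳ_st) = 0.244816
SE(ȳ_st) = √0.244816 = 0.494789

SE(ȳ_st) ≈ 0.495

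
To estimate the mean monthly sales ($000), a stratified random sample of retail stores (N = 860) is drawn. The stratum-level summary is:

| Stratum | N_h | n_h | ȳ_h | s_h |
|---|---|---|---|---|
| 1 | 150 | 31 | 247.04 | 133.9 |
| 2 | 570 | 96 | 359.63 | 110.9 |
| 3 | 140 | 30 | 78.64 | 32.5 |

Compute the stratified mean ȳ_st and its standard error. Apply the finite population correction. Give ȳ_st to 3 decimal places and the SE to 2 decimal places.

ȳ_st = Σ W_h ȳ_h = (150·247.04 + 570·359.63 + 140·78.64)/860 = 294.24965
V̂(ȳ_st) = Σ W_h² (1 − n_h/N_h) s_h²/n_h, with W_h = N_h/N and N = 860:
  stratum 1: (150/860)²·(1 − 31/150)·133.9²/31 = 13.9586
  stratum 2: (570/860)²·(1 − 96/570)·110.9²/96 = 46.8002
  stratum 3: (140/860)²·(1 − 30/140)·32.5²/30 = 0.73311
V̂(ȳ_st) = 61.4919
SE(ȳ_st) = √61.4919 = 7.84168

ȳ_st ≈ 294.250, SE ≈ 7.84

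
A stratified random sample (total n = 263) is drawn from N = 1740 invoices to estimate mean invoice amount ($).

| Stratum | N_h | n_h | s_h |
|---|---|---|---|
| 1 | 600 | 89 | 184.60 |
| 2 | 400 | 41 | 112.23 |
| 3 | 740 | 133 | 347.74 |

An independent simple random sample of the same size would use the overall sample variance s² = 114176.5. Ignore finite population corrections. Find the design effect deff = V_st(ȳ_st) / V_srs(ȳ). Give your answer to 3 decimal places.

V̂(ȳ_st) = Σ W_h² s_h²/n_h, with W_h = N_h/N and N = 1740:
  stratum 1: (600/1740)²·184.60²/89 = 45.5279
  stratum 2: (400/1740)²·112.23²/41 = 16.2351
  stratum 3: (740/1740)²·347.74²/133 = 164.446
V_st = 226.209
V_srs = s²/n = 114176.5/263 = 434.131
deff = V_st / V_srs = 226.209/434.131 = 0.5211

deff ≈ 0.521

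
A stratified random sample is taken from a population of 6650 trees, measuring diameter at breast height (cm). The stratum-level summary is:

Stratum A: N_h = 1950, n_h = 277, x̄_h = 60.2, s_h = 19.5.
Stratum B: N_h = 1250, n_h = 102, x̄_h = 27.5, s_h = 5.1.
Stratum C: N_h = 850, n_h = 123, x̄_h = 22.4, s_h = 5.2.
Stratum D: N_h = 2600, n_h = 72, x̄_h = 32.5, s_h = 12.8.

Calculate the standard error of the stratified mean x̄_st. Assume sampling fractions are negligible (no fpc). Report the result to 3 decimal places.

SE(x̄_st) ≈ 0.692

V̂(x̄_st) = Σ W_h² s_h²/n_h, with W_h = N_h/N and N = 6650:
  stratum A: (1950/6650)²·19.5²/277 = 0.118036
  stratum B: (1250/6650)²·5.1²/102 = 0.00900984
  stratum C: (850/6650)²·5.2²/123 = 0.00359167
  stratum D: (2600/6650)²·12.8²/72 = 0.347849
V̂(x̄_st) = 0.478487
SE(x̄_st) = √0.478487 = 0.691727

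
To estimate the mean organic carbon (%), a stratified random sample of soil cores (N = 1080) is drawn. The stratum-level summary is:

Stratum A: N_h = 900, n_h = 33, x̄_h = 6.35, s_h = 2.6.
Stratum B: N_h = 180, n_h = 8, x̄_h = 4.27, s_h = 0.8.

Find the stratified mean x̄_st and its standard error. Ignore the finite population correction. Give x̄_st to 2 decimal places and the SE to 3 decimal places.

x̄_st = Σ W_h x̄_h = (900·6.35 + 180·4.27)/1080 = 6.00333
V̂(x̄_st) = Σ W_h² s_h²/n_h, with W_h = N_h/N and N = 1080:
  stratum A: (900/1080)²·2.6²/33 = 0.142256
  stratum B: (180/1080)²·0.8²/8 = 0.00222222
V̂(x̄_st) = 0.144478
SE(x̄_st) = √0.144478 = 0.380103

x̄_st ≈ 6.00, SE ≈ 0.380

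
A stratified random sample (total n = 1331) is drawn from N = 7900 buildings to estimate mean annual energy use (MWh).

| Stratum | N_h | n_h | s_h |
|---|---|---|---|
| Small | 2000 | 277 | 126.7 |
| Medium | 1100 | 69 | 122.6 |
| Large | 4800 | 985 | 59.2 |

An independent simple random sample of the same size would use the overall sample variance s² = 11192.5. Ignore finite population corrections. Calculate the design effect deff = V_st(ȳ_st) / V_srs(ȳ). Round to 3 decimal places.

deff ≈ 1.100

V̂(ȳ_st) = Σ W_h² s_h²/n_h, with W_h = N_h/N and N = 7900:
  stratum Small: (2000/7900)²·126.7²/277 = 3.71432
  stratum Medium: (1100/7900)²·122.6²/69 = 4.22341
  stratum Large: (4800/7900)²·59.2²/985 = 1.31352
V_st = 9.25124
V_srs = s²/n = 11192.5/1331 = 8.40909
deff = V_st / V_srs = 9.25124/8.40909 = 1.1001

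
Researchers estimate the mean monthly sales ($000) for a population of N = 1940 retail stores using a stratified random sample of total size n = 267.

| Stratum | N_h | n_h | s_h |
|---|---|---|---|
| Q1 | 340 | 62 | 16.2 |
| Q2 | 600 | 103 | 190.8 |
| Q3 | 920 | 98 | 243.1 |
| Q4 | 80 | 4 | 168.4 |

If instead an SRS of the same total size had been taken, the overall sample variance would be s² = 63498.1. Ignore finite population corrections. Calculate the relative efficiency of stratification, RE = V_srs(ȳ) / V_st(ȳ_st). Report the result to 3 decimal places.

RE ≈ 1.310

V̂(ȳ_st) = Σ W_h² s_h²/n_h, with W_h = N_h/N and N = 1940:
  stratum Q1: (340/1940)²·16.2²/62 = 0.130015
  stratum Q2: (600/1940)²·190.8²/103 = 33.8079
  stratum Q3: (920/1940)²·243.1²/98 = 135.618
  stratum Q4: (80/1940)²·168.4²/4 = 12.0559
V_st = 181.611
V_srs = s²/n = 63498.1/267 = 237.821
Relative efficiency = V_srs / V_st = 237.821/181.611 = 1.3095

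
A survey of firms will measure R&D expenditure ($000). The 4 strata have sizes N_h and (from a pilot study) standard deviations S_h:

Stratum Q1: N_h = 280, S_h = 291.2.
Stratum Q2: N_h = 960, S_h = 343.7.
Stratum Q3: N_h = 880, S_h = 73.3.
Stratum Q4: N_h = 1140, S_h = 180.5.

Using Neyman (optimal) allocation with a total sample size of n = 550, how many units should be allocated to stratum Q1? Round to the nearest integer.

Neyman allocation: n_h = n · N_h S_h / Σ N_i S_i, with n = 550.
  stratum Q1: N_h·S_h = 280·291.2 = 81536.00
  stratum Q2: N_h·S_h = 960·343.7 = 329952.00
  stratum Q3: N_h·S_h = 880·73.3 = 64504.00
  stratum Q4: N_h·S_h = 1140·180.5 = 205770.00
Σ N_h S_h = 681762.00
n for stratum Q1 = 550·81536.00/681762.00 = 65.778 → 66

66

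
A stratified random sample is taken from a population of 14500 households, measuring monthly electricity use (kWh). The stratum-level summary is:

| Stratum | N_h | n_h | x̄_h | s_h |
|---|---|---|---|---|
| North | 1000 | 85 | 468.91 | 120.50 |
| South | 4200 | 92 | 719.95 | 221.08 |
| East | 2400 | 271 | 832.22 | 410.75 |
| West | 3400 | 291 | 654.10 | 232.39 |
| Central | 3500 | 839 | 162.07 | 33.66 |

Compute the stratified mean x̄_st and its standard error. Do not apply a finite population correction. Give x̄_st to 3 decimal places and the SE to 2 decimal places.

x̄_st = Σ W_h x̄_h = (1000·468.91 + 4200·719.95 + 2400·832.22 + 3400·654.10 + 3500·162.07)/14500 = 571.11814
V̂(x̄_st) = Σ W_h² s_h²/n_h, with W_h = N_h/N and N = 14500:
  stratum North: (1000/14500)²·120.50²/85 = 0.812492
  stratum South: (4200/14500)²·221.08²/92 = 44.5732
  stratum East: (2400/14500)²·410.75²/271 = 17.0558
  stratum West: (3400/14500)²·232.39²/291 = 10.2038
  stratum Central: (3500/14500)²·33.66²/839 = 0.0786804
V̂(x̄_st) = 72.724
SE(x̄_st) = √72.724 = 8.52784

x̄_st ≈ 571.118, SE ≈ 8.53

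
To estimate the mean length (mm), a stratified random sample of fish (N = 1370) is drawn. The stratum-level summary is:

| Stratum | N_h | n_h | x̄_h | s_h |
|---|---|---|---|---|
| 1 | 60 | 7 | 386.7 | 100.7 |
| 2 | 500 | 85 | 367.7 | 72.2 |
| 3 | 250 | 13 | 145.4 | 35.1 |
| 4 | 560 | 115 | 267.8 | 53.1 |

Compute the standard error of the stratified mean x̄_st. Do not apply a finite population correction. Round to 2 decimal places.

V̂(x̄_st) = Σ W_h² s_h²/n_h, with W_h = N_h/N and N = 1370:
  stratum 1: (60/1370)²·100.7²/7 = 2.77858
  stratum 2: (500/1370)²·72.2²/85 = 8.16873
  stratum 3: (250/1370)²·35.1²/13 = 3.1558
  stratum 4: (560/1370)²·53.1²/115 = 4.09662
V̂(x̄_st) = 18.1997
SE(x̄_st) = √18.1997 = 4.26611

SE(x̄_st) ≈ 4.27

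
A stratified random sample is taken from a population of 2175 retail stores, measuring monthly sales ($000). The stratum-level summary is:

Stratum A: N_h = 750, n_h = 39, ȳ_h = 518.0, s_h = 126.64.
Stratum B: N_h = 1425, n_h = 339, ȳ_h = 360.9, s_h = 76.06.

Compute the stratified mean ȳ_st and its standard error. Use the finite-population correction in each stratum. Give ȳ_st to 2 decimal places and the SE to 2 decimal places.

ȳ_st ≈ 415.07, SE ≈ 7.21

ȳ_st = Σ W_h ȳ_h = (750·518.0 + 1425·360.9)/2175 = 415.07241
V̂(ȳ_st) = Σ W_h² (1 − n_h/N_h) s_h²/n_h, with W_h = N_h/N and N = 2175:
  stratum A: (750/2175)²·(1 − 39/750)·126.64²/39 = 46.3542
  stratum B: (1425/2175)²·(1 − 339/1425)·76.06²/339 = 5.58263
V̂(ȳ_st) = 51.9369
SE(ȳ_st) = √51.9369 = 7.20672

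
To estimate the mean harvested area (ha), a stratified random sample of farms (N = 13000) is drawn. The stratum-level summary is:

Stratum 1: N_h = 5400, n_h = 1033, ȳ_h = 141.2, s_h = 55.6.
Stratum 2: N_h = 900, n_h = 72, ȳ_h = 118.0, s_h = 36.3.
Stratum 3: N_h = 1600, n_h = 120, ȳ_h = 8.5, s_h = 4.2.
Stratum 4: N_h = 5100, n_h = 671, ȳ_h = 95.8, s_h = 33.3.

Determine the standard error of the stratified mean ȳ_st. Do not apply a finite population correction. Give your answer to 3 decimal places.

V̂(ȳ_st) = Σ W_h² s_h²/n_h, with W_h = N_h/N and N = 13000:
  stratum 1: (5400/13000)²·55.6²/1033 = 0.516357
  stratum 2: (900/13000)²·36.3²/72 = 0.0877161
  stratum 3: (1600/13000)²·4.2²/120 = 0.00222675
  stratum 4: (5100/13000)²·33.3²/671 = 0.254343
V̂(ȳ_st) = 0.860643
SE(ȳ_st) = √0.860643 = 0.927708

SE(ȳ_st) ≈ 0.928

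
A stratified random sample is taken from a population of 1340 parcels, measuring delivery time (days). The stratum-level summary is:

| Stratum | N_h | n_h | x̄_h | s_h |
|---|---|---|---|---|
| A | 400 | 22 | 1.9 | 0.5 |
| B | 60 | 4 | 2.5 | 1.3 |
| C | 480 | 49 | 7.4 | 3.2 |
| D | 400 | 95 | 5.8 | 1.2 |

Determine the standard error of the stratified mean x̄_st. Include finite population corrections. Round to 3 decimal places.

V̂(x̄_st) = Σ W_h² (1 − n_h/N_h) s_h²/n_h, with W_h = N_h/N and N = 1340:
  stratum A: (400/1340)²·(1 − 22/400)·0.5²/22 = 0.000956885
  stratum B: (60/1340)²·(1 − 4/60)·1.3²/4 = 0.000790599
  stratum C: (480/1340)²·(1 − 49/480)·3.2²/49 = 0.0240776
  stratum D: (400/1340)²·(1 − 95/400)·1.2²/95 = 0.00102989
V̂(x̄_st) = 0.0268549
SE(x̄_st) = √0.0268549 = 0.163875

SE(x̄_st) ≈ 0.164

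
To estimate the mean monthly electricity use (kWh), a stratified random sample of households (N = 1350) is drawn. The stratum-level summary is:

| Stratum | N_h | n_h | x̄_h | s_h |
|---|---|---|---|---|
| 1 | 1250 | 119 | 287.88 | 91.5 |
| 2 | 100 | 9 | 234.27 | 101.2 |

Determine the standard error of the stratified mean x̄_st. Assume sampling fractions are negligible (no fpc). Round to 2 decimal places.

SE(x̄_st) ≈ 8.16

V̂(x̄_st) = Σ W_h² s_h²/n_h, with W_h = N_h/N and N = 1350:
  stratum 1: (1250/1350)²·91.5²/119 = 60.3181
  stratum 2: (100/1350)²·101.2²/9 = 6.24383
V̂(x̄_st) = 66.5619
SE(x̄_st) = √66.5619 = 8.15855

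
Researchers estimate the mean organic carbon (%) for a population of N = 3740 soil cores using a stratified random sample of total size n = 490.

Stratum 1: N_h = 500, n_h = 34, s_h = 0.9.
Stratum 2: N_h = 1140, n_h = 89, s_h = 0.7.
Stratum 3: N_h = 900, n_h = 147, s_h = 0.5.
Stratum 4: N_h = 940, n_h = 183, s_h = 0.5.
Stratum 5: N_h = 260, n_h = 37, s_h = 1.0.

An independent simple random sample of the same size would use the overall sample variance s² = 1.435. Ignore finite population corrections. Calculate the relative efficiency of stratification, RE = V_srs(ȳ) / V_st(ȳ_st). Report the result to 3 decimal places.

RE ≈ 2.338

V̂(ȳ_st) = Σ W_h² s_h²/n_h, with W_h = N_h/N and N = 3740:
  stratum 1: (500/3740)²·0.9²/34 = 0.000425797
  stratum 2: (1140/3740)²·0.7²/89 = 0.000511532
  stratum 3: (900/3740)²·0.5²/147 = 9.84837e-05
  stratum 4: (940/3740)²·0.5²/183 = 8.62981e-05
  stratum 5: (260/3740)²·1.0²/37 = 0.000130618
V_st = 0.00125273
V_srs = s²/n = 1.435/490 = 0.00292857
Relative efficiency = V_srs / V_st = 0.00292857/0.00125273 = 2.3378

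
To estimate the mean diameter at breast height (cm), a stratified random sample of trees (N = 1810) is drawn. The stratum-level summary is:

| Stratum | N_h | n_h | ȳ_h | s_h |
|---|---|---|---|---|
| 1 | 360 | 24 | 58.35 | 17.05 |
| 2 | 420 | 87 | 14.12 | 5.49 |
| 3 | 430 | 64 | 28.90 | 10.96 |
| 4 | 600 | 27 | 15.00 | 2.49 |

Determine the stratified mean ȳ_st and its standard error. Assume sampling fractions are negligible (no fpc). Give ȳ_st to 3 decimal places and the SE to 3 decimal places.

ȳ_st = Σ W_h ȳ_h = (360·58.35 + 420·14.12 + 430·28.90 + 600·15.00)/1810 = 26.72011
V̂(ȳ_st) = Σ W_h² s_h²/n_h, with W_h = N_h/N and N = 1810:
  stratum 1: (360/1810)²·17.05²/24 = 0.479165
  stratum 2: (420/1810)²·5.49²/87 = 0.0186538
  stratum 3: (430/1810)²·10.96²/64 = 0.10593
  stratum 4: (600/1810)²·2.49²/27 = 0.0252337
V̂(ȳ_st) = 0.628983
SE(ȳ_st) = √0.628983 = 0.793085

ȳ_st ≈ 26.720, SE ≈ 0.793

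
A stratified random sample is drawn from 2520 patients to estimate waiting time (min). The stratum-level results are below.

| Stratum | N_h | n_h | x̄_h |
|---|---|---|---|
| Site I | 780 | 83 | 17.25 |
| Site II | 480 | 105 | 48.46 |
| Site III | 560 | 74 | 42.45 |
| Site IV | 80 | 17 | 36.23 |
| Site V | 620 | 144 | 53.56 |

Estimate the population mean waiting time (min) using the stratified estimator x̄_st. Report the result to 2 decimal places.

x̄_st ≈ 38.33

N = Σ N_h = 2520. Stratum weights W_h = N_h/N.
x̄_st = (780·17.25 + 480·48.46 + 560·42.45 + 80·36.23 + 620·53.56) / 2520 = 38.3307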